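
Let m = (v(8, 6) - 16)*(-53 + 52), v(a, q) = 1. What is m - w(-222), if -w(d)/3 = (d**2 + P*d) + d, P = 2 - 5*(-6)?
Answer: 125889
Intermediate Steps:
P = 32 (P = 2 + 30 = 32)
w(d) = -99*d - 3*d**2 (w(d) = -3*((d**2 + 32*d) + d) = -3*(d**2 + 33*d) = -99*d - 3*d**2)
m = 15 (m = (1 - 16)*(-53 + 52) = -15*(-1) = 15)
m - w(-222) = 15 - (-3)*(-222)*(33 - 222) = 15 - (-3)*(-222)*(-189) = 15 - 1*(-125874) = 15 + 125874 = 125889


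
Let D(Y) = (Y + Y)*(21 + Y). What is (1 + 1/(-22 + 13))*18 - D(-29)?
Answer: -448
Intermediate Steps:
D(Y) = 2*Y*(21 + Y) (D(Y) = (2*Y)*(21 + Y) = 2*Y*(21 + Y))
(1 + 1/(-22 + 13))*18 - D(-29) = (1 + 1/(-22 + 13))*18 - 2*(-29)*(21 - 29) = (1 + 1/(-9))*18 - 2*(-29)*(-8) = (1 - ⅑)*18 - 1*464 = (8/9)*18 - 464 = 16 - 464 = -448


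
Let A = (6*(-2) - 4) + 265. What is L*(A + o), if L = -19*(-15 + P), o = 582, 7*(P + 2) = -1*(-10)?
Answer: 1721001/7 ≈ 2.4586e+5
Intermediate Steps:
P = -4/7 (P = -2 + (-1*(-10))/7 = -2 + (⅐)*10 = -2 + 10/7 = -4/7 ≈ -0.57143)
L = 2071/7 (L = -19*(-15 - 4/7) = -19*(-109/7) = 2071/7 ≈ 295.86)
A = 249 (A = (-12 - 4) + 265 = -16 + 265 = 249)
L*(A + o) = 2071*(249 + 582)/7 = (2071/7)*831 = 1721001/7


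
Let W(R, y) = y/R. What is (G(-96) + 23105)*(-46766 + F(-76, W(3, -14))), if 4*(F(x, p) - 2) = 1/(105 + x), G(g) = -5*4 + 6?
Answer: -125259969693/116 ≈ -1.0798e+9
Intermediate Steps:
G(g) = -14 (G(g) = -20 + 6 = -14)
F(x, p) = 2 + 1/(4*(105 + x))
(G(-96) + 23105)*(-46766 + F(-76, W(3, -14))) = (-14 + 23105)*(-46766 + (841 + 8*(-76))/(4*(105 - 76))) = 23091*(-46766 + (1/4)*(841 - 608)/29) = 23091*(-46766 + (1/4)*(1/29)*233) = 23091*(-46766 + 233/116) = 23091*(-5424623/116) = -125259969693/116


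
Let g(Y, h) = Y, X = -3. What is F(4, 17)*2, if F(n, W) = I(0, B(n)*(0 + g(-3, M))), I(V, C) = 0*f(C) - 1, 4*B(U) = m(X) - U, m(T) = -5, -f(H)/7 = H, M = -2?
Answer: -2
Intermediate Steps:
f(H) = -7*H
B(U) = -5/4 - U/4 (B(U) = (-5 - U)/4 = -5/4 - U/4)
I(V, C) = -1 (I(V, C) = 0*(-7*C) - 1 = 0 - 1 = -1)
F(n, W) = -1
F(4, 17)*2 = -1*2 = -2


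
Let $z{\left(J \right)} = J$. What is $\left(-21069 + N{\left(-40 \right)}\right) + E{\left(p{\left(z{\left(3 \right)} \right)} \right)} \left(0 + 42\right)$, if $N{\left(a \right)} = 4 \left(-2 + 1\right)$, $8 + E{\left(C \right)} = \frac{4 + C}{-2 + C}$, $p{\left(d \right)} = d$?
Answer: $-21115$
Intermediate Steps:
$E{\left(C \right)} = -8 + \frac{4 + C}{-2 + C}$
$N{\left(a \right)} = -4$ ($N{\left(a \right)} = 4 \left(-1\right) = -4$)
$\left(-21069 + N{\left(-40 \right)}\right) + E{\left(p{\left(z{\left(3 \right)} \right)} \right)} \left(0 + 42\right) = \left(-21069 - 4\right) + \frac{20 - 21}{-2 + 3} \left(0 + 42\right) = -21073 + \frac{20 - 21}{1} \cdot 42 = -21073 + 1 \left(-1\right) 42 = -21073 - 42 = -21115$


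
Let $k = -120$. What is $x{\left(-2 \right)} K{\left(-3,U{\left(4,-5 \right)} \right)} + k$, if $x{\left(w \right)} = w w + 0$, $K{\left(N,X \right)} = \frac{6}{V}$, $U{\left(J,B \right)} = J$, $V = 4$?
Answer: $-114$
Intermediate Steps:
$K{\left(N,X \right)} = \frac{3}{2}$ ($K{\left(N,X \right)} = \frac{6}{4} = 6 \cdot \frac{1}{4} = \frac{3}{2}$)
$x{\left(w \right)} = w^{2}$ ($x{\left(w \right)} = w^{2} + 0 = w^{2}$)
$x{\left(-2 \right)} K{\left(-3,U{\left(4,-5 \right)} \right)} + k = \left(-2\right)^{2} \cdot \frac{3}{2} - 120 = 4 \cdot \frac{3}{2} - 120 = 6 - 120 = -114$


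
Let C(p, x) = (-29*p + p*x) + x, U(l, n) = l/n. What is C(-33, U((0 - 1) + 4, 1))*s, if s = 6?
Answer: 5166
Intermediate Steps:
C(p, x) = x - 29*p + p*x
C(-33, U((0 - 1) + 4, 1))*s = (((0 - 1) + 4)/1 - 29*(-33) - 33*((0 - 1) + 4)/1)*6 = ((-1 + 4)*1 + 957 - 33*(-1 + 4))*6 = (3*1 + 957 - 99)*6 = (3 + 957 - 33*3)*6 = (3 + 957 - 99)*6 = 861*6 = 5166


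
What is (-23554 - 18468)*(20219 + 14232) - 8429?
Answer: -1447708351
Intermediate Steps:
(-23554 - 18468)*(20219 + 14232) - 8429 = -42022*34451 - 8429 = -1447699922 - 8429 = -1447708351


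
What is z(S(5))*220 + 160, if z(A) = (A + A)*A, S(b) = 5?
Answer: 11160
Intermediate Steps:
z(A) = 2*A**2 (z(A) = (2*A)*A = 2*A**2)
z(S(5))*220 + 160 = (2*5**2)*220 + 160 = (2*25)*220 + 160 = 50*220 + 160 = 11000 + 160 = 11160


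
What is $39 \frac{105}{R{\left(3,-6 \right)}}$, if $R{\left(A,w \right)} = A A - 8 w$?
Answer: $\frac{1365}{19} \approx 71.842$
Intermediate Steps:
$R{\left(A,w \right)} = A^{2} - 8 w$
$39 \frac{105}{R{\left(3,-6 \right)}} = 39 \frac{105}{3^{2} - -48} = 39 \frac{105}{9 + 48} = 39 \cdot \frac{105}{57} = 39 \cdot 105 \cdot \frac{1}{57} = 39 \cdot \frac{35}{19} = \frac{1365}{19}$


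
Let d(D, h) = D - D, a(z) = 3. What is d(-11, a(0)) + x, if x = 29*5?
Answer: 145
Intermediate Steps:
d(D, h) = 0
x = 145
d(-11, a(0)) + x = 0 + 145 = 145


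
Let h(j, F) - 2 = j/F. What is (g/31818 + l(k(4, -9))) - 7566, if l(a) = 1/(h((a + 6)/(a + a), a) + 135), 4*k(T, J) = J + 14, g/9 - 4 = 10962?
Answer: -139689236092/18470349 ≈ -7562.9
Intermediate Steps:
g = 98694 (g = 36 + 9*10962 = 36 + 98658 = 98694)
h(j, F) = 2 + j/F
k(T, J) = 7/2 + J/4 (k(T, J) = (J + 14)/4 = (14 + J)/4 = 7/2 + J/4)
l(a) = 1/(137 + (6 + a)/(2*a²)) (l(a) = 1/((2 + ((a + 6)/(a + a))/a) + 135) = 1/((2 + ((6 + a)/((2*a)))/a) + 135) = 1/((2 + ((6 + a)*(1/(2*a)))/a) + 135) = 1/((2 + ((6 + a)/(2*a))/a) + 135) = 1/((2 + (6 + a)/(2*a²)) + 135) = 1/(137 + (6 + a)/(2*a²)))
(g/31818 + l(k(4, -9))) - 7566 = (98694/31818 + 2*(7/2 + (¼)*(-9))²/(6 + (7/2 + (¼)*(-9)) + 274*(7/2 + (¼)*(-9))²)) - 7566 = (98694*(1/31818) + 2*(7/2 - 9/4)²/(6 + (7/2 - 9/4) + 274*(7/2 - 9/4)²)) - 7566 = (16449/5303 + 2*(5/4)²/(6 + 5/4 + 274*(5/4)²)) - 7566 = (16449/5303 + 2*(25/16)/(6 + 5/4 + 274*(25/16))) - 7566 = (16449/5303 + 2*(25/16)/(6 + 5/4 + 3425/8)) - 7566 = (16449/5303 + 2*(25/16)/(3483/8)) - 7566 = (16449/5303 + 2*(25/16)*(8/3483)) - 7566 = (16449/5303 + 25/3483) - 7566 = 57424442/18470349 - 7566 = -139689236092/18470349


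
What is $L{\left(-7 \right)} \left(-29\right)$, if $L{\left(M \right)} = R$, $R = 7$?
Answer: $-203$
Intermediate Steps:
$L{\left(M \right)} = 7$
$L{\left(-7 \right)} \left(-29\right) = 7 \left(-29\right) = -203$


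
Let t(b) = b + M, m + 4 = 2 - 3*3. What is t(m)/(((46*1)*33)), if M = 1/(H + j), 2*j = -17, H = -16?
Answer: -541/74382 ≈ -0.0072733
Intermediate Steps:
m = -11 (m = -4 + (2 - 3*3) = -4 + (2 - 9) = -4 - 7 = -11)
j = -17/2 (j = (½)*(-17) = -17/2 ≈ -8.5000)
M = -2/49 (M = 1/(-16 - 17/2) = 1/(-49/2) = -2/49 ≈ -0.040816)
t(b) = -2/49 + b (t(b) = b - 2/49 = -2/49 + b)
t(m)/(((46*1)*33)) = (-2/49 - 11)/(((46*1)*33)) = -541/(49*(46*33)) = -541/49/1518 = -541/49*1/1518 = -541/74382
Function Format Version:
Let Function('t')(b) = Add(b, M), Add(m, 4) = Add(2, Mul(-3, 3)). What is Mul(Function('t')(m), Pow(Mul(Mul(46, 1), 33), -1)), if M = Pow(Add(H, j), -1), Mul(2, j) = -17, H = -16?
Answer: Rational(-541, 74382) ≈ -0.0072733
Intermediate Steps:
m = -11 (m = Add(-4, Add(2, Mul(-3, 3))) = Add(-4, Add(2, -9)) = Add(-4, -7) = -11)
j = Rational(-17, 2) (j = Mul(Rational(1, 2), -17) = Rational(-17, 2) ≈ -8.5000)
M = Rational(-2, 49) (M = Pow(Add(-16, Rational(-17, 2)), -1) = Pow(Rational(-49, 2), -1) = Rational(-2, 49) ≈ -0.040816)
Function('t')(b) = Add(Rational(-2, 49), b) (Function('t')(b) = Add(b, Rational(-2, 49)) = Add(Rational(-2, 49), b))
Mul(Function('t')(m), Pow(Mul(Mul(46, 1), 33), -1)) = Mul(Add(Rational(-2, 49), -11), Pow(Mul(Mul(46, 1), 33), -1)) = Mul(Rational(-541, 49), Pow(Mul(46, 33), -1)) = Mul(Rational(-541, 49), Pow(1518, -1)) = Mul(Rational(-541, 49), Rational(1, 1518)) = Rational(-541, 74382)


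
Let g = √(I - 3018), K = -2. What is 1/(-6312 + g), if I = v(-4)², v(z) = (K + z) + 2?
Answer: -3156/19922173 - I*√3002/39844346 ≈ -0.00015842 - 1.3751e-6*I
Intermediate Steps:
v(z) = z (v(z) = (-2 + z) + 2 = z)
I = 16 (I = (-4)² = 16)
g = I*√3002 (g = √(16 - 3018) = √(-3002) = I*√3002 ≈ 54.791*I)
1/(-6312 + g) = 1/(-6312 + I*√3002)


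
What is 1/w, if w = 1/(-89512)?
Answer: -89512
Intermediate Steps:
w = -1/89512 ≈ -1.1172e-5
1/w = 1/(-1/89512) = -89512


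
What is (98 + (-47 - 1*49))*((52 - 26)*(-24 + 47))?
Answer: 1196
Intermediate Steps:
(98 + (-47 - 1*49))*((52 - 26)*(-24 + 47)) = (98 + (-47 - 49))*(26*23) = (98 - 96)*598 = 2*598 = 1196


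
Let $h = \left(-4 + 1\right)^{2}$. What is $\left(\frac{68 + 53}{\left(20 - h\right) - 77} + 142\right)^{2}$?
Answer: $\frac{707281}{36} \approx 19647.0$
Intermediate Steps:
$h = 9$ ($h = \left(-3\right)^{2} = 9$)
$\left(\frac{68 + 53}{\left(20 - h\right) - 77} + 142\right)^{2} = \left(\frac{68 + 53}{\left(20 - 9\right) - 77} + 142\right)^{2} = \left(\frac{121}{\left(20 - 9\right) - 77} + 142\right)^{2} = \left(\frac{121}{11 - 77} + 142\right)^{2} = \left(\frac{121}{-66} + 142\right)^{2} = \left(121 \left(- \frac{1}{66}\right) + 142\right)^{2} = \left(- \frac{11}{6} + 142\right)^{2} = \left(\frac{841}{6}\right)^{2} = \frac{707281}{36}$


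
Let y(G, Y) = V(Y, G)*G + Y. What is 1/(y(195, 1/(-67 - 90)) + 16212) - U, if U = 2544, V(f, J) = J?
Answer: -21662688995/8515208 ≈ -2544.0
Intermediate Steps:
y(G, Y) = Y + G**2 (y(G, Y) = G*G + Y = G**2 + Y = Y + G**2)
1/(y(195, 1/(-67 - 90)) + 16212) - U = 1/((1/(-67 - 90) + 195**2) + 16212) - 1*2544 = 1/((1/(-157) + 38025) + 16212) - 2544 = 1/((-1/157 + 38025) + 16212) - 2544 = 1/(5969924/157 + 16212) - 2544 = 1/(8515208/157) - 2544 = 157/8515208 - 2544 = -21662688995/8515208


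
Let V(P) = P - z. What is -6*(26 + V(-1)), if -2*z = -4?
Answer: -138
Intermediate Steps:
z = 2 (z = -1/2*(-4) = 2)
V(P) = -2 + P (V(P) = P - 1*2 = P - 2 = -2 + P)
-6*(26 + V(-1)) = -6*(26 + (-2 - 1)) = -6*(26 - 3) = -6*23 = -138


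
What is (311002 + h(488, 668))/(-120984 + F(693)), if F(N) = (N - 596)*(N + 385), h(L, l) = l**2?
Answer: -378613/8209 ≈ -46.122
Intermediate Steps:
F(N) = (-596 + N)*(385 + N)
(311002 + h(488, 668))/(-120984 + F(693)) = (311002 + 668**2)/(-120984 + (-229460 + 693**2 - 211*693)) = (311002 + 446224)/(-120984 + (-229460 + 480249 - 146223)) = 757226/(-120984 + 104566) = 757226/(-16418) = 757226*(-1/16418) = -378613/8209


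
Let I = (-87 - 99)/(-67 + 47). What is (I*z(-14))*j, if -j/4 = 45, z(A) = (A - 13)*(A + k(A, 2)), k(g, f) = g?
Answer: -1265544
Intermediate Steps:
I = 93/10 (I = -186/(-20) = -186*(-1/20) = 93/10 ≈ 9.3000)
z(A) = 2*A*(-13 + A) (z(A) = (A - 13)*(A + A) = (-13 + A)*(2*A) = 2*A*(-13 + A))
j = -180 (j = -4*45 = -180)
(I*z(-14))*j = (93*(2*(-14)*(-13 - 14))/10)*(-180) = (93*(2*(-14)*(-27))/10)*(-180) = ((93/10)*756)*(-180) = (35154/5)*(-180) = -1265544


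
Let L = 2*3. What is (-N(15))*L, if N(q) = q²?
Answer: -1350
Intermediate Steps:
L = 6
(-N(15))*L = -1*15²*6 = -1*225*6 = -225*6 = -1350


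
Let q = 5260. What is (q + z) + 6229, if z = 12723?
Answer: 24212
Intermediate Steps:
(q + z) + 6229 = (5260 + 12723) + 6229 = 17983 + 6229 = 24212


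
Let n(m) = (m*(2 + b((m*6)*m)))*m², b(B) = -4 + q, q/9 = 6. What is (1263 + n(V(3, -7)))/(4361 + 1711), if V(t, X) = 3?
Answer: 889/2024 ≈ 0.43923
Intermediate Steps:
q = 54 (q = 9*6 = 54)
b(B) = 50 (b(B) = -4 + 54 = 50)
n(m) = 52*m³ (n(m) = (m*(2 + 50))*m² = (m*52)*m² = (52*m)*m² = 52*m³)
(1263 + n(V(3, -7)))/(4361 + 1711) = (1263 + 52*3³)/(4361 + 1711) = (1263 + 52*27)/6072 = (1263 + 1404)*(1/6072) = 2667*(1/6072) = 889/2024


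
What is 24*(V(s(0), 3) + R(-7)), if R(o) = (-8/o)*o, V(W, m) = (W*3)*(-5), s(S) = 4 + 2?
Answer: -2352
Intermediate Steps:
s(S) = 6
V(W, m) = -15*W (V(W, m) = (3*W)*(-5) = -15*W)
R(o) = -8 (R(o) = (-8/o)*o = -8)
24*(V(s(0), 3) + R(-7)) = 24*(-15*6 - 8) = 24*(-90 - 8) = 24*(-98) = -2352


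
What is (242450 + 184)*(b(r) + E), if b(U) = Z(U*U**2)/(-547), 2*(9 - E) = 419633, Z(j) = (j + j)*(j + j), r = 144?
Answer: -8653424310467411601/547 ≈ -1.5820e+16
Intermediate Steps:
Z(j) = 4*j**2 (Z(j) = (2*j)*(2*j) = 4*j**2)
E = -419615/2 (E = 9 - 1/2*419633 = 9 - 419633/2 = -419615/2 ≈ -2.0981e+5)
b(U) = -4*U**6/547 (b(U) = (4*(U*U**2)**2)/(-547) = (4*(U**3)**2)*(-1/547) = (4*U**6)*(-1/547) = -4*U**6/547)
(242450 + 184)*(b(r) + E) = (242450 + 184)*(-4/547*144**6 - 419615/2) = 242634*(-4/547*8916100448256 - 419615/2) = 242634*(-35664401793024/547 - 419615/2) = 242634*(-71329033115453/1094) = -8653424310467411601/547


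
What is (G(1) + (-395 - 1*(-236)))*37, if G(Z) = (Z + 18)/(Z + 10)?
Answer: -64010/11 ≈ -5819.1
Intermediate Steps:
G(Z) = (18 + Z)/(10 + Z)
(G(1) + (-395 - 1*(-236)))*37 = ((18 + 1)/(10 + 1) + (-395 - 1*(-236)))*37 = (19/11 + (-395 + 236))*37 = ((1/11)*19 - 159)*37 = (19/11 - 159)*37 = -1730/11*37 = -64010/11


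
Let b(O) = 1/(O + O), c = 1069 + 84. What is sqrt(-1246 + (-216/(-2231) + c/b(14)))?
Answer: sqrt(154487812614)/2231 ≈ 176.18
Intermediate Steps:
c = 1153
b(O) = 1/(2*O)
sqrt(-1246 + (-216/(-2231) + c/b(14))) = sqrt(-1246 + (-216/(-2231) + 1153/(((1/2)/14)))) = sqrt(-1246 + (-216*(-1/2231) + 1153/(((1/2)*(1/14))))) = sqrt(-1246 + (216/2231 + 1153/(1/28))) = sqrt(-1246 + (216/2231 + 1153*28)) = sqrt(-1246 + (216/2231 + 32284)) = sqrt(-1246 + 72025820/2231) = sqrt(69245994/2231) = sqrt(154487812614)/2231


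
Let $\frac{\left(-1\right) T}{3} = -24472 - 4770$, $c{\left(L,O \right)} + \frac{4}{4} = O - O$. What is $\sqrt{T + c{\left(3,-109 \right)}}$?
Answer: $55 \sqrt{29} \approx 296.18$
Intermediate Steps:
$c{\left(L,O \right)} = -1$ ($c{\left(L,O \right)} = -1 + \left(O - O\right) = -1 + 0 = -1$)
$T = 87726$ ($T = - 3 \left(-24472 - 4770\right) = \left(-3\right) \left(-29242\right) = 87726$)
$\sqrt{T + c{\left(3,-109 \right)}} = \sqrt{87726 - 1} = \sqrt{87725} = 55 \sqrt{29}$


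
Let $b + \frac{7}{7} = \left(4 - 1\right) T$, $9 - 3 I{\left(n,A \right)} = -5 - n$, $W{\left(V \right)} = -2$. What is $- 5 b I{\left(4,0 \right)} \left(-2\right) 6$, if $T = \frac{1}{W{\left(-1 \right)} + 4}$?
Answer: $180$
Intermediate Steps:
$T = \frac{1}{2}$ ($T = \frac{1}{-2 + 4} = \frac{1}{2} \approx 0.5$)
$I{\left(n,A \right)} = \frac{14}{3} + \frac{n}{3}$ ($I{\left(n,A \right)} = 3 - \frac{-5 - n}{3} = 3 + \left(\frac{5}{3} + \frac{n}{3}\right) = \frac{14}{3} + \frac{n}{3}$)
$b = \frac{1}{2}$ ($b = -1 + \left(4 - 1\right) \frac{1}{2} = -1 + 3 \cdot \frac{1}{2} = -1 + \frac{3}{2} = \frac{1}{2} \approx 0.5$)
$- 5 b I{\left(4,0 \right)} \left(-2\right) 6 = \left(-5\right) \frac{1}{2} \left(\frac{14}{3} + \frac{1}{3} \cdot 4\right) \left(-2\right) 6 = - \frac{5 \left(\frac{14}{3} + \frac{4}{3}\right) \left(-2\right) 6}{2} = - \frac{5 \cdot 6 \left(-2\right) 6}{2} = - \frac{5 \left(\left(-12\right) 6\right)}{2} = \left(- \frac{5}{2}\right) \left(-72\right) = 180$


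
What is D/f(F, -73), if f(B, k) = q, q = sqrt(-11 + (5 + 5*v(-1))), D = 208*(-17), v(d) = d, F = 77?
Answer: 3536*I*sqrt(11)/11 ≈ 1066.1*I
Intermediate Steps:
D = -3536
q = I*sqrt(11) (q = sqrt(-11 + (5 + 5*(-1))) = sqrt(-11 + (5 - 5)) = sqrt(-11 + 0) = sqrt(-11) = I*sqrt(11) ≈ 3.3166*I)
f(B, k) = I*sqrt(11)
D/f(F, -73) = -3536*(-I*sqrt(11)/11) = -(-3536)*I*sqrt(11)/11 = 3536*I*sqrt(11)/11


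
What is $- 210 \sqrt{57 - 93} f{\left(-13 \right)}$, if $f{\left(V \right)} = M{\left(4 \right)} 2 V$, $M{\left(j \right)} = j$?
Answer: $131040 i \approx 1.3104 \cdot 10^{5} i$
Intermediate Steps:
$f{\left(V \right)} = 8 V$ ($f{\left(V \right)} = 4 \cdot 2 V = 8 V$)
$- 210 \sqrt{57 - 93} f{\left(-13 \right)} = - 210 \sqrt{57 - 93} \cdot 8 \left(-13\right) = - 210 \sqrt{-36} \left(-104\right) = - 210 \cdot 6 i \left(-104\right) = - 1260 i \left(-104\right) = 131040 i$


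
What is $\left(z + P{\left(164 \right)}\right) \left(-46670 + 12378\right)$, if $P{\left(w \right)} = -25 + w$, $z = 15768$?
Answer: $-545482844$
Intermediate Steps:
$\left(z + P{\left(164 \right)}\right) \left(-46670 + 12378\right) = \left(15768 + \left(-25 + 164\right)\right) \left(-46670 + 12378\right) = \left(15768 + 139\right) \left(-34292\right) = 15907 \left(-34292\right) = -545482844$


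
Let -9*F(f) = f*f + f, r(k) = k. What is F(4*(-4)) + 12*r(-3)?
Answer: -188/3 ≈ -62.667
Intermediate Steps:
F(f) = -f/9 - f²/9 (F(f) = -(f*f + f)/9 = -(f² + f)/9 = -(f + f²)/9 = -f/9 - f²/9)
F(4*(-4)) + 12*r(-3) = -4*(-4)*(1 + 4*(-4))/9 + 12*(-3) = -⅑*(-16)*(1 - 16) - 36 = -⅑*(-16)*(-15) - 36 = -80/3 - 36 = -188/3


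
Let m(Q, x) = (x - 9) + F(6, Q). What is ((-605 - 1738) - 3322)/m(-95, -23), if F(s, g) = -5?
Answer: 5665/37 ≈ 153.11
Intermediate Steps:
m(Q, x) = -14 + x (m(Q, x) = (x - 9) - 5 = (-9 + x) - 5 = -14 + x)
((-605 - 1738) - 3322)/m(-95, -23) = ((-605 - 1738) - 3322)/(-14 - 23) = (-2343 - 3322)/(-37) = -5665*(-1/37) = 5665/37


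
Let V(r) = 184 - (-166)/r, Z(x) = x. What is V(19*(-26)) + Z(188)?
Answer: 91801/247 ≈ 371.66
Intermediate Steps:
V(r) = 184 + 166/r
V(19*(-26)) + Z(188) = (184 + 166/((19*(-26)))) + 188 = (184 + 166/(-494)) + 188 = (184 + 166*(-1/494)) + 188 = (184 - 83/247) + 188 = 45365/247 + 188 = 91801/247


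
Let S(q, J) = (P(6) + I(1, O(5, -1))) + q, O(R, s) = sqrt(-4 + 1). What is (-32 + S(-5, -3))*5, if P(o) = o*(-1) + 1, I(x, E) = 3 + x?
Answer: -190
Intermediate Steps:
O(R, s) = I*sqrt(3) (O(R, s) = sqrt(-3) = I*sqrt(3))
P(o) = 1 - o (P(o) = -o + 1 = 1 - o)
S(q, J) = -1 + q (S(q, J) = ((1 - 1*6) + (3 + 1)) + q = ((1 - 6) + 4) + q = (-5 + 4) + q = -1 + q)
(-32 + S(-5, -3))*5 = (-32 + (-1 - 5))*5 = (-32 - 6)*5 = -38*5 = -190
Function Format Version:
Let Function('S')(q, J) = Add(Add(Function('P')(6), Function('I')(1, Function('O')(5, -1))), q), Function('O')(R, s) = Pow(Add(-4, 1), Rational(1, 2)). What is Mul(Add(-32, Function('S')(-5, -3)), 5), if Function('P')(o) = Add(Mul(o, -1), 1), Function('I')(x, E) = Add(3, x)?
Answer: -190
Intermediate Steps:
Function('O')(R, s) = Mul(I, Pow(3, Rational(1, 2))) (Function('O')(R, s) = Pow(-3, Rational(1, 2)) = Mul(I, Pow(3, Rational(1, 2))))
Function('P')(o) = Add(1, Mul(-1, o)) (Function('P')(o) = Add(Mul(-1, o), 1) = Add(1, Mul(-1, o)))
Function('S')(q, J) = Add(-1, q) (Function('S')(q, J) = Add(Add(Add(1, Mul(-1, 6)), Add(3, 1)), q) = Add(Add(Add(1, -6), 4), q) = Add(Add(-5, 4), q) = Add(-1, q))
Mul(Add(-32, Function('S')(-5, -3)), 5) = Mul(Add(-32, Add(-1, -5)), 5) = Mul(Add(-32, -6), 5) = Mul(-38, 5) = -190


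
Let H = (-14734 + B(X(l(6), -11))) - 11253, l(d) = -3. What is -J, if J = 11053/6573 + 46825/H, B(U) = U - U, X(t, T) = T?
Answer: 2935202/24401793 ≈ 0.12029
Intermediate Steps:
B(U) = 0
H = -25987 (H = (-14734 + 0) - 11253 = -14734 - 11253 = -25987)
J = -2935202/24401793 (J = 11053/6573 + 46825/(-25987) = 11053*(1/6573) + 46825*(-1/25987) = 1579/939 - 46825/25987 = -2935202/24401793 ≈ -0.12029)
-J = -1*(-2935202/24401793) = 2935202/24401793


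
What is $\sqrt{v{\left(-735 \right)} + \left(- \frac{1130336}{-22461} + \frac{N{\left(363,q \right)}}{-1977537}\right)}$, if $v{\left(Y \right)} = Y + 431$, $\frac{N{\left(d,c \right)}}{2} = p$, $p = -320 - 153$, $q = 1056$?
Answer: $\frac{i \sqrt{55608708141479481776670}}{14805819519} \approx 15.927 i$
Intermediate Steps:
$p = -473$
$N{\left(d,c \right)} = -946$ ($N{\left(d,c \right)} = 2 \left(-473\right) = -946$)
$v{\left(Y \right)} = 431 + Y$
$\sqrt{v{\left(-735 \right)} + \left(- \frac{1130336}{-22461} + \frac{N{\left(363,q \right)}}{-1977537}\right)} = \sqrt{\left(431 - 735\right) - \left(- \frac{1130336}{22461} - \frac{946}{1977537}\right)} = \sqrt{-304 - - \frac{745100836846}{14805819519}} = \sqrt{-304 + \left(\frac{1130336}{22461} + \frac{946}{1977537}\right)} = \sqrt{-304 + \frac{745100836846}{14805819519}} = \sqrt{- \frac{3755868296930}{14805819519}} = \frac{i \sqrt{55608708141479481776670}}{14805819519}$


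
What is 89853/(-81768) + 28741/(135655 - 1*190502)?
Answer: -2426087193/1494909832 ≈ -1.6229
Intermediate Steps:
89853/(-81768) + 28741/(135655 - 1*190502) = 89853*(-1/81768) + 28741/(135655 - 190502) = -29951/27256 + 28741/(-54847) = -29951/27256 + 28741*(-1/54847) = -29951/27256 - 28741/54847 = -2426087193/1494909832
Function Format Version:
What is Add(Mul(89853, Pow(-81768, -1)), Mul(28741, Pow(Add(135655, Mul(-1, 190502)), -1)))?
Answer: Rational(-2426087193, 1494909832) ≈ -1.6229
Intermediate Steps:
Add(Mul(89853, Pow(-81768, -1)), Mul(28741, Pow(Add(135655, Mul(-1, 190502)), -1))) = Add(Mul(89853, Rational(-1, 81768)), Mul(28741, Pow(Add(135655, -190502), -1))) = Add(Rational(-29951, 27256), Mul(28741, Pow(-54847, -1))) = Add(Rational(-29951, 27256), Mul(28741, Rational(-1, 54847))) = Add(Rational(-29951, 27256), Rational(-28741, 54847)) = Rational(-2426087193, 1494909832)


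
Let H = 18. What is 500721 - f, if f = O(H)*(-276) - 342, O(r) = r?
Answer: 506031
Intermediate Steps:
f = -5310 (f = 18*(-276) - 342 = -4968 - 342 = -5310)
500721 - f = 500721 - 1*(-5310) = 500721 + 5310 = 506031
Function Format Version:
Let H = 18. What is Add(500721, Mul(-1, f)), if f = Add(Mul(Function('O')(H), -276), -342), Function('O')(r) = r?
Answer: 506031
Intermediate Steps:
f = -5310 (f = Add(Mul(18, -276), -342) = Add(-4968, -342) = -5310)
Add(500721, Mul(-1, f)) = Add(500721, Mul(-1, -5310)) = Add(500721, 5310) = 506031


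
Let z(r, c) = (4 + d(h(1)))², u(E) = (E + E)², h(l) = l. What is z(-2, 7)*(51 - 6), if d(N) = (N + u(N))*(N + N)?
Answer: 8820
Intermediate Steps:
u(E) = 4*E² (u(E) = (2*E)² = 4*E²)
d(N) = 2*N*(N + 4*N²) (d(N) = (N + 4*N²)*(N + N) = (N + 4*N²)*(2*N) = 2*N*(N + 4*N²))
z(r, c) = 196 (z(r, c) = (4 + 1²*(2 + 8*1))² = (4 + 1*(2 + 8))² = (4 + 1*10)² = (4 + 10)² = 14² = 196)
z(-2, 7)*(51 - 6) = 196*(51 - 6) = 196*45 = 8820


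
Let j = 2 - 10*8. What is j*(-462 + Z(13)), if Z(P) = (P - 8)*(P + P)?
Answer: 25896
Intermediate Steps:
j = -78 (j = 2 - 80 = -78)
Z(P) = 2*P*(-8 + P) (Z(P) = (-8 + P)*(2*P) = 2*P*(-8 + P))
j*(-462 + Z(13)) = -78*(-462 + 2*13*(-8 + 13)) = -78*(-462 + 2*13*5) = -78*(-462 + 130) = -78*(-332) = 25896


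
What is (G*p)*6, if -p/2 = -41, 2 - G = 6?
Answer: -1968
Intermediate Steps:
G = -4 (G = 2 - 1*6 = 2 - 6 = -4)
p = 82 (p = -2*(-41) = 82)
(G*p)*6 = -4*82*6 = -328*6 = -1968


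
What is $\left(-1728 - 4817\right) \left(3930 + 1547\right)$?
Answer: $-35846965$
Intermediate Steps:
$\left(-1728 - 4817\right) \left(3930 + 1547\right) = \left(-6545\right) 5477 = -35846965$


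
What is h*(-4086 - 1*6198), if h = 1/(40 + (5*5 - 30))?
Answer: -10284/35 ≈ -293.83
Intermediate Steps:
h = 1/35 (h = 1/(40 + (25 - 30)) = 1/(40 - 5) = 1/35 ≈ 0.028571)
h*(-4086 - 1*6198) = (-4086 - 1*6198)/35 = (-4086 - 6198)/35 = (1/35)*(-10284) = -10284/35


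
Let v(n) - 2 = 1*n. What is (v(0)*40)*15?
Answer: 1200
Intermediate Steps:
v(n) = 2 + n (v(n) = 2 + 1*n = 2 + n)
(v(0)*40)*15 = ((2 + 0)*40)*15 = (2*40)*15 = 80*15 = 1200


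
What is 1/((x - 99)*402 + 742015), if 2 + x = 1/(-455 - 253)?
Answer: 118/82766667 ≈ 1.4257e-6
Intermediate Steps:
x = -1417/708 (x = -2 + 1/(-455 - 253) = -2 + 1/(-708) = -2 - 1/708 = -1417/708 ≈ -2.0014)
1/((x - 99)*402 + 742015) = 1/((-1417/708 - 99)*402 + 742015) = 1/(-71509/708*402 + 742015) = 1/(-4791103/118 + 742015) = 1/(82766667/118) = 118/82766667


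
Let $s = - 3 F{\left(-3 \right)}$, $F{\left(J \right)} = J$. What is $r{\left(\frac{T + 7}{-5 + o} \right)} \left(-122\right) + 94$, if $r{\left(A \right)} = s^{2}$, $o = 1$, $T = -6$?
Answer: $-9788$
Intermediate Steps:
$s = 9$ ($s = \left(-3\right) \left(-3\right) = 9$)
$r{\left(A \right)} = 81$ ($r{\left(A \right)} = 9^{2} = 81$)
$r{\left(\frac{T + 7}{-5 + o} \right)} \left(-122\right) + 94 = 81 \left(-122\right) + 94 = -9882 + 94 = -9788$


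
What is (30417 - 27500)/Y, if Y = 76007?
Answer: 2917/76007 ≈ 0.038378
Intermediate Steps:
(30417 - 27500)/Y = (30417 - 27500)/76007 = 2917*(1/76007) = 2917/76007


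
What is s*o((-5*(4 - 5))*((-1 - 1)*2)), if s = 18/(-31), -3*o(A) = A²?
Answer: 2400/31 ≈ 77.419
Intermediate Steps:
o(A) = -A²/3
s = -18/31 (s = 18*(-1/31) = -18/31 ≈ -0.58065)
s*o((-5*(4 - 5))*((-1 - 1)*2)) = -(-6)*((-5*(4 - 5))*((-1 - 1)*2))²/31 = -(-6)*((-5*(-1))*(-2*2))²/31 = -(-6)*(5*(-4))²/31 = -(-6)*(-20)²/31 = -(-6)*400/31 = -18/31*(-400/3) = 2400/31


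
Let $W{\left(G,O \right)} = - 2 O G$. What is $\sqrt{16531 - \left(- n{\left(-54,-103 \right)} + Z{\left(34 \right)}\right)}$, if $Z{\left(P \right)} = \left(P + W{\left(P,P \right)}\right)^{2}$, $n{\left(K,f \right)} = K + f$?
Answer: $i \sqrt{5172910} \approx 2274.4 i$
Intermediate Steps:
$W{\left(G,O \right)} = - 2 G O$
$Z{\left(P \right)} = \left(P - 2 P^{2}\right)^{2}$ ($Z{\left(P \right)} = \left(P - 2 P P\right)^{2} = \left(P - 2 P^{2}\right)^{2}$)
$\sqrt{16531 - \left(- n{\left(-54,-103 \right)} + Z{\left(34 \right)}\right)} = \sqrt{16531 - \left(157 + 34^{2} \left(1 - 68\right)^{2}\right)} = \sqrt{16531 - \left(157 + 1156 \left(1 - 68\right)^{2}\right)} = \sqrt{16531 - \left(157 + 1156 \left(-67\right)^{2}\right)} = \sqrt{16531 - \left(157 + 1156 \cdot 4489\right)} = \sqrt{16531 - 5189441} = \sqrt{-5172910} = i \sqrt{5172910}$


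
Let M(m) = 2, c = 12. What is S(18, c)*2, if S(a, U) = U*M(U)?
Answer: 48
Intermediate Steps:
S(a, U) = 2*U (S(a, U) = U*2 = 2*U)
S(18, c)*2 = (2*12)*2 = 24*2 = 48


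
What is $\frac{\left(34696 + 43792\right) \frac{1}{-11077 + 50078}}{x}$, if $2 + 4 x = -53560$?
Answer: $- \frac{156976}{1044485781} \approx -0.00015029$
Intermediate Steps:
$x = - \frac{26781}{2}$ ($x = - \frac{1}{2} + \frac{1}{4} \left(-53560\right) = - \frac{1}{2} - 13390 = - \frac{26781}{2} \approx -13391.0$)
$\frac{\left(34696 + 43792\right) \frac{1}{-11077 + 50078}}{x} = \frac{\left(34696 + 43792\right) \frac{1}{-11077 + 50078}}{- \frac{26781}{2}} = \frac{78488}{39001} \left(- \frac{2}{26781}\right) = - \frac{156976}{1044485781}$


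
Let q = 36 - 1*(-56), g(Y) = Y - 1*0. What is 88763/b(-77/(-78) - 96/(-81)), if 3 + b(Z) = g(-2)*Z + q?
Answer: 31155813/29714 ≈ 1048.5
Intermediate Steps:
g(Y) = Y (g(Y) = Y + 0 = Y)
q = 92 (q = 36 + 56 = 92)
b(Z) = 89 - 2*Z (b(Z) = -3 + (-2*Z + 92) = -3 + (92 - 2*Z) = 89 - 2*Z)
88763/b(-77/(-78) - 96/(-81)) = 88763/(89 - 2*(-77/(-78) - 96/(-81))) = 88763/(89 - 2*(-77*(-1/78) - 96*(-1/81))) = 88763/(89 - 2*(77/78 + 32/27)) = 88763/(89 - 2*1525/702) = 88763/(89 - 1525/351) = 88763/(29714/351) = 88763*(351/29714) = 31155813/29714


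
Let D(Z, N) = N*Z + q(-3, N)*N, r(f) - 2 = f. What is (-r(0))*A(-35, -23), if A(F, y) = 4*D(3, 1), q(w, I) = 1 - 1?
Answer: -24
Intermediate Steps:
r(f) = 2 + f
q(w, I) = 0
D(Z, N) = N*Z (D(Z, N) = N*Z + 0*N = N*Z + 0 = N*Z)
A(F, y) = 12 (A(F, y) = 4*(1*3) = 4*3 = 12)
(-r(0))*A(-35, -23) = -(2 + 0)*12 = -1*2*12 = -2*12 = -24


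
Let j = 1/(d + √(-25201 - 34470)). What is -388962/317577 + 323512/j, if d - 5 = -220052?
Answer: -7535874090759630/105859 + 323512*I*√59671 ≈ -7.1188e+10 + 7.9026e+7*I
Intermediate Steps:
d = -220047 (d = 5 - 220052 = -220047)
j = 1/(-220047 + I*√59671) (j = 1/(-220047 + √(-25201 - 34470)) = 1/(-220047 + √(-59671)) = 1/(-220047 + I*√59671) ≈ -4.5445e-6 - 5.04e-9*I)
-388962/317577 + 323512/j = -388962/317577 + 323512/(-220047/48420741880 - I*√59671/48420741880) = -388962*1/317577 + 323512/(-220047/48420741880 - I*√59671/48420741880) = -129654/105859 + 323512/(-220047/48420741880 - I*√59671/48420741880)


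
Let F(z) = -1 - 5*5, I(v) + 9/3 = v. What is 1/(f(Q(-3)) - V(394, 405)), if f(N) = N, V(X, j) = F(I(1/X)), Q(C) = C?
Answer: 1/23 ≈ 0.043478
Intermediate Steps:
I(v) = -3 + v
F(z) = -26 (F(z) = -1 - 25 = -26)
V(X, j) = -26
1/(f(Q(-3)) - V(394, 405)) = 1/(-3 - 1*(-26)) = 1/(-3 + 26) = 1/23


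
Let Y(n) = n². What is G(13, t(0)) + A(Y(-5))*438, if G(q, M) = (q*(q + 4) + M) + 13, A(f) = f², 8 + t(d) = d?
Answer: 273976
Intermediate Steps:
t(d) = -8 + d
G(q, M) = 13 + M + q*(4 + q) (G(q, M) = (q*(4 + q) + M) + 13 = (M + q*(4 + q)) + 13 = 13 + M + q*(4 + q))
G(13, t(0)) + A(Y(-5))*438 = (13 + (-8 + 0) + 13² + 4*13) + ((-5)²)²*438 = (13 - 8 + 169 + 52) + 25²*438 = 226 + 625*438 = 226 + 273750 = 273976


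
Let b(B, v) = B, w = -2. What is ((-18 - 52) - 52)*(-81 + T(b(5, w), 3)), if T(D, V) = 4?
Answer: 9394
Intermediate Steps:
((-18 - 52) - 52)*(-81 + T(b(5, w), 3)) = ((-18 - 52) - 52)*(-81 + 4) = (-70 - 52)*(-77) = -122*(-77) = 9394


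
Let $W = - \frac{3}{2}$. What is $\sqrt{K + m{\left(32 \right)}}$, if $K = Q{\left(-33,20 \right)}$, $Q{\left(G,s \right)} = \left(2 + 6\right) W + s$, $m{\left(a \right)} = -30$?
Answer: $i \sqrt{22} \approx 4.6904 i$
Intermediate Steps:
$W = - \frac{3}{2}$ ($W = \left(-3\right) \frac{1}{2} = - \frac{3}{2} \approx -1.5$)
$Q{\left(G,s \right)} = -12 + s$ ($Q{\left(G,s \right)} = \left(2 + 6\right) \left(- \frac{3}{2}\right) + s = 8 \left(- \frac{3}{2}\right) + s = -12 + s$)
$K = 8$ ($K = -12 + 20 = 8$)
$\sqrt{K + m{\left(32 \right)}} = \sqrt{8 - 30} = \sqrt{-22} = i \sqrt{22}$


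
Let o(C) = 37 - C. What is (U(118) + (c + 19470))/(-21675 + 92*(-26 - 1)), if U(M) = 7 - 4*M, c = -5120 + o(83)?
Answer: -4613/8053 ≈ -0.57283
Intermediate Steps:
c = -5166 (c = -5120 + (37 - 1*83) = -5120 + (37 - 83) = -5120 - 46 = -5166)
(U(118) + (c + 19470))/(-21675 + 92*(-26 - 1)) = ((7 - 4*118) + (-5166 + 19470))/(-21675 + 92*(-26 - 1)) = ((7 - 472) + 14304)/(-21675 + 92*(-27)) = (-465 + 14304)/(-21675 - 2484) = 13839/(-24159) = 13839*(-1/24159) = -4613/8053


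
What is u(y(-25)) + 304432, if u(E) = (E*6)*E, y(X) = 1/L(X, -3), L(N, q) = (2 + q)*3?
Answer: 913298/3 ≈ 3.0443e+5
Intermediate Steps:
L(N, q) = 6 + 3*q
y(X) = -1/3 (y(X) = 1/(6 + 3*(-3)) = 1/(6 - 9) = 1/(-3) = -1/3)
u(E) = 6*E**2 (u(E) = (6*E)*E = 6*E**2)
u(y(-25)) + 304432 = 6*(-1/3)**2 + 304432 = 6*(1/9) + 304432 = 2/3 + 304432 = 913298/3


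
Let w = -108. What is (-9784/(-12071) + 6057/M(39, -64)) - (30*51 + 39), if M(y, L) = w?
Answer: -235279163/144852 ≈ -1624.3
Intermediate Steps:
M(y, L) = -108
(-9784/(-12071) + 6057/M(39, -64)) - (30*51 + 39) = (-9784/(-12071) + 6057/(-108)) - (30*51 + 39) = (-9784*(-1/12071) + 6057*(-1/108)) - (1530 + 39) = (9784/12071 - 673/12) - 1*1569 = -8006375/144852 - 1569 = -235279163/144852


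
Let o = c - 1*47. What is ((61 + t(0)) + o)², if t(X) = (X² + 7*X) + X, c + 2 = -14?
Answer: 4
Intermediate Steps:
c = -16 (c = -2 - 14 = -16)
t(X) = X² + 8*X
o = -63 (o = -16 - 1*47 = -16 - 47 = -63)
((61 + t(0)) + o)² = ((61 + 0*(8 + 0)) - 63)² = ((61 + 0*8) - 63)² = ((61 + 0) - 63)² = (61 - 63)² = (-2)² = 4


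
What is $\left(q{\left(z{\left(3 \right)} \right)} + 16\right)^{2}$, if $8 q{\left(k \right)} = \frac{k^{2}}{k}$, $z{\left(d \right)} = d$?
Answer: $\frac{17161}{64} \approx 268.14$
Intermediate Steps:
$q{\left(k \right)} = \frac{k}{8}$ ($q{\left(k \right)} = \frac{k^{2} \frac{1}{k}}{8} = \frac{k}{8}$)
$\left(q{\left(z{\left(3 \right)} \right)} + 16\right)^{2} = \left(\frac{1}{8} \cdot 3 + 16\right)^{2} = \left(\frac{3}{8} + 16\right)^{2} = \left(\frac{131}{8}\right)^{2} = \frac{17161}{64}$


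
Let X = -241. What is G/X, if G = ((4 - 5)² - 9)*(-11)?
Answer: -88/241 ≈ -0.36515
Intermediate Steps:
G = 88 (G = ((-1)² - 9)*(-11) = (1 - 9)*(-11) = -8*(-11) = 88)
G/X = 88/(-241) = 88*(-1/241) = -88/241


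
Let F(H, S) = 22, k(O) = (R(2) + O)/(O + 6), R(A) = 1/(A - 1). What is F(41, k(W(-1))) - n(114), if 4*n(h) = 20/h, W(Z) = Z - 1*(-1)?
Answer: 2503/114 ≈ 21.956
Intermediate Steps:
W(Z) = 1 + Z (W(Z) = Z + 1 = 1 + Z)
R(A) = 1/(-1 + A)
k(O) = (1 + O)/(6 + O) (k(O) = (1/(-1 + 2) + O)/(O + 6) = (1/1 + O)/(6 + O) = (1 + O)/(6 + O))
n(h) = 5/h (n(h) = (20/h)/4 = 5/h)
F(41, k(W(-1))) - n(114) = 22 - 5/114 = 2503/114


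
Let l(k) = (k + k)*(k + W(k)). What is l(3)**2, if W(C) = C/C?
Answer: 576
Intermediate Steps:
W(C) = 1
l(k) = 2*k*(1 + k) (l(k) = (k + k)*(k + 1) = (2*k)*(1 + k) = 2*k*(1 + k))
l(3)**2 = (2*3*(1 + 3))**2 = (2*3*4)**2 = 24**2 = 576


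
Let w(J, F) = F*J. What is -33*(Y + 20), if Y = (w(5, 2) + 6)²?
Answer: -9108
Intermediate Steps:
Y = 256 (Y = (2*5 + 6)² = (10 + 6)² = 16² = 256)
-33*(Y + 20) = -33*(256 + 20) = -33*276 = -9108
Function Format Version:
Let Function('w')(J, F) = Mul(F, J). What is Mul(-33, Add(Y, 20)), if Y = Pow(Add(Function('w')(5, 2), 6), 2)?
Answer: -9108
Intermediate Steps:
Y = 256 (Y = Pow(Add(Mul(2, 5), 6), 2) = Pow(Add(10, 6), 2) = Pow(16, 2) = 256)
Mul(-33, Add(Y, 20)) = Mul(-33, Add(256, 20)) = Mul(-33, 276) = -9108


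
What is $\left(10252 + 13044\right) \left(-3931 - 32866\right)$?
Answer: $-857222912$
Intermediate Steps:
$\left(10252 + 13044\right) \left(-3931 - 32866\right) = 23296 \left(-36797\right) = -857222912$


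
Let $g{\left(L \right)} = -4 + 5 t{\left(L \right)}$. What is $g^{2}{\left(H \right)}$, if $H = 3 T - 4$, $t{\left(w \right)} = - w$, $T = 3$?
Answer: $841$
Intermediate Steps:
$H = 5$ ($H = 3 \cdot 3 - 4 = 9 - 4 = 5$)
$g{\left(L \right)} = -4 - 5 L$ ($g{\left(L \right)} = -4 + 5 \left(- L\right) = -4 - 5 L$)
$g^{2}{\left(H \right)} = \left(-4 - 25\right)^{2} = \left(-29\right)^{2} = 841$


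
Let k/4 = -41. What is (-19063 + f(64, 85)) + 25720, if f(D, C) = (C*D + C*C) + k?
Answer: 19158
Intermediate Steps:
k = -164 (k = 4*(-41) = -164)
f(D, C) = -164 + C**2 + C*D (f(D, C) = (C*D + C*C) - 164 = (C*D + C**2) - 164 = (C**2 + C*D) - 164 = -164 + C**2 + C*D)
(-19063 + f(64, 85)) + 25720 = (-19063 + (-164 + 85**2 + 85*64)) + 25720 = (-19063 + (-164 + 7225 + 5440)) + 25720 = (-19063 + 12501) + 25720 = -6562 + 25720 = 19158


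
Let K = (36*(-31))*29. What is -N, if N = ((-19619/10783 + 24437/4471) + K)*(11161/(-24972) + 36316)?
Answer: 896595440025706785/762940382 ≈ 1.1752e+9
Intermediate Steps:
K = -32364 (K = -1116*29 = -32364)
N = -896595440025706785/762940382 (N = ((-19619/10783 + 24437/4471) - 32364)*(11161/(-24972) + 36316) = ((-19619*1/10783 + 24437*(1/4471)) - 32364)*(11161*(-1/24972) + 36316) = ((-19619/10783 + 24437/4471) - 32364)*(-11161/24972 + 36316) = (668394/183311 - 32364)*(906871991/24972) = -5932008810/183311*906871991/24972 = -896595440025706785/762940382 ≈ -1.1752e+9)
-N = -1*(-896595440025706785/762940382) = 896595440025706785/762940382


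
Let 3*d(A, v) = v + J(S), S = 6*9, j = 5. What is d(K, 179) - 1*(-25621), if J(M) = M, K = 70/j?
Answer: 77096/3 ≈ 25699.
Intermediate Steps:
S = 54
K = 14 (K = 70/5 = 70*(⅕) = 14)
d(A, v) = 18 + v/3 (d(A, v) = (v + 54)/3 = (54 + v)/3 = 18 + v/3)
d(K, 179) - 1*(-25621) = (18 + (⅓)*179) - 1*(-25621) = (18 + 179/3) + 25621 = 233/3 + 25621 = 77096/3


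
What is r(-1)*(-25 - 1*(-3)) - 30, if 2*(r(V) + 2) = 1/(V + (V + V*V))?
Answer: 25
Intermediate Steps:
r(V) = -2 + 1/(2*(V² + 2*V)) (r(V) = -2 + 1/(2*(V + (V + V*V))) = -2 + 1/(2*(V + (V + V²))) = -2 + 1/(2*(V² + 2*V)))
r(-1)*(-25 - 1*(-3)) - 30 = ((½)*(1 - 8*(-1) - 4*(-1)²)/(-1*(2 - 1)))*(-25 - 1*(-3)) - 30 = ((½)*(-1)*(1 + 8 - 4*1)/1)*(-25 + 3) - 30 = ((½)*(-1)*1*(1 + 8 - 4))*(-22) - 30 = ((½)*(-1)*1*5)*(-22) - 30 = -5/2*(-22) - 30 = 55 - 30 = 25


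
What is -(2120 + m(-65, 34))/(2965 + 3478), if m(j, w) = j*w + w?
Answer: 56/6443 ≈ 0.0086916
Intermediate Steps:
m(j, w) = w + j*w
-(2120 + m(-65, 34))/(2965 + 3478) = -(2120 + 34*(1 - 65))/(2965 + 3478) = -(2120 + 34*(-64))/6443 = -(2120 - 2176)/6443 = -(-56)/6443 = -1*(-56/6443) = 56/6443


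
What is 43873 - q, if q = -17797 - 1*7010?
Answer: 68680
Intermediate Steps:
q = -24807 (q = -17797 - 7010 = -24807)
43873 - q = 43873 - 1*(-24807) = 43873 + 24807 = 68680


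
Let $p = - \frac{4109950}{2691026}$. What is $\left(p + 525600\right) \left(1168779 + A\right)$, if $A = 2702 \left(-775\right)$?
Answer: $- \frac{50334712351824275}{103501} \approx -4.8632 \cdot 10^{11}$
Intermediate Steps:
$p = - \frac{158075}{103501}$ ($p = \left(-4109950\right) \frac{1}{2691026} = - \frac{158075}{103501} \approx -1.5273$)
$A = -2094050$
$\left(p + 525600\right) \left(1168779 + A\right) = \left(- \frac{158075}{103501} + 525600\right) \left(1168779 - 2094050\right) = \frac{54399967525}{103501} \left(-925271\right) = - \frac{50334712351824275}{103501}$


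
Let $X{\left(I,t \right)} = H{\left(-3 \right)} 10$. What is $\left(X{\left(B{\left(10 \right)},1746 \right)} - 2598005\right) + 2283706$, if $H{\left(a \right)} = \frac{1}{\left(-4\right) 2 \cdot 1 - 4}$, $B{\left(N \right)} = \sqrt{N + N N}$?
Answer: $- \frac{1885799}{6} \approx -3.143 \cdot 10^{5}$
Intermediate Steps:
$B{\left(N \right)} = \sqrt{N + N^{2}}$
$H{\left(a \right)} = - \frac{1}{12}$ ($H{\left(a \right)} = \frac{1}{\left(-8\right) 1 - 4} = \frac{1}{-8 - 4} = \frac{1}{-12} = - \frac{1}{12}$)
$X{\left(I,t \right)} = - \frac{5}{6}$ ($X{\left(I,t \right)} = \left(- \frac{1}{12}\right) 10 = - \frac{5}{6}$)
$\left(X{\left(B{\left(10 \right)},1746 \right)} - 2598005\right) + 2283706 = \left(- \frac{5}{6} - 2598005\right) + 2283706 = - \frac{15588035}{6} + 2283706 = - \frac{1885799}{6}$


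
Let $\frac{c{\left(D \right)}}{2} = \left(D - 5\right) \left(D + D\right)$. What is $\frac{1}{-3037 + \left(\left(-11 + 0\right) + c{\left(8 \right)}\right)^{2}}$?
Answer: $\frac{1}{4188} \approx 0.00023878$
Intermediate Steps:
$c{\left(D \right)} = 4 D \left(-5 + D\right)$ ($c{\left(D \right)} = 2 \left(D - 5\right) \left(D + D\right) = 2 \left(-5 + D\right) 2 D = 2 \cdot 2 D \left(-5 + D\right) = 4 D \left(-5 + D\right)$)
$\frac{1}{-3037 + \left(\left(-11 + 0\right) + c{\left(8 \right)}\right)^{2}} = \frac{1}{-3037 + \left(\left(-11 + 0\right) + 4 \cdot 8 \left(-5 + 8\right)\right)^{2}} = \frac{1}{-3037 + \left(-11 + 4 \cdot 8 \cdot 3\right)^{2}} = \frac{1}{-3037 + \left(-11 + 96\right)^{2}} = \frac{1}{-3037 + 85^{2}} = \frac{1}{-3037 + 7225} = \frac{1}{4188}$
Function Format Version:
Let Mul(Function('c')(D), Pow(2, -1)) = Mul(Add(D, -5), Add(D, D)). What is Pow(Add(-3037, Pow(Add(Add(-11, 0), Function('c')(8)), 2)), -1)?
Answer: Rational(1, 4188) ≈ 0.00023878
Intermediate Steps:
Function('c')(D) = Mul(4, D, Add(-5, D)) (Function('c')(D) = Mul(2, Mul(Add(D, -5), Add(D, D))) = Mul(2, Mul(Add(-5, D), Mul(2, D))) = Mul(2, Mul(2, D, Add(-5, D))) = Mul(4, D, Add(-5, D)))
Pow(Add(-3037, Pow(Add(Add(-11, 0), Function('c')(8)), 2)), -1) = Pow(Add(-3037, Pow(Add(Add(-11, 0), Mul(4, 8, Add(-5, 8))), 2)), -1) = Pow(Add(-3037, Pow(Add(-11, Mul(4, 8, 3)), 2)), -1) = Pow(Add(-3037, Pow(Add(-11, 96), 2)), -1) = Pow(Add(-3037, Pow(85, 2)), -1) = Pow(Add(-3037, 7225), -1) = Pow(4188, -1) = Rational(1, 4188)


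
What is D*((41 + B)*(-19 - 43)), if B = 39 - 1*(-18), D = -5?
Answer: 30380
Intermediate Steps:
B = 57 (B = 39 + 18 = 57)
D*((41 + B)*(-19 - 43)) = -5*(41 + 57)*(-19 - 43) = -490*(-62) = -5*(-6076) = 30380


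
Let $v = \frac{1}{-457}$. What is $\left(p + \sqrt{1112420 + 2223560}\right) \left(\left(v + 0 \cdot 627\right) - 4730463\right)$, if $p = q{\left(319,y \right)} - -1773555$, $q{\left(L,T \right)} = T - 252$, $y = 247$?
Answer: $- \frac{3834098684491600}{457} - \frac{4323643184 \sqrt{833995}}{457} \approx -8.3984 \cdot 10^{12}$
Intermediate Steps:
$q{\left(L,T \right)} = -252 + T$ ($q{\left(L,T \right)} = T - 252 = -252 + T$)
$p = 1773550$ ($p = \left(-252 + 247\right) - -1773555 = -5 + 1773555 = 1773550$)
$v = - \frac{1}{457} \approx -0.0021882$
$\left(p + \sqrt{1112420 + 2223560}\right) \left(\left(v + 0 \cdot 627\right) - 4730463\right) = \left(1773550 + \sqrt{1112420 + 2223560}\right) \left(\left(- \frac{1}{457} + 0 \cdot 627\right) - 4730463\right) = \left(1773550 + \sqrt{3335980}\right) \left(\left(- \frac{1}{457} + 0\right) - 4730463\right) = \left(1773550 + 2 \sqrt{833995}\right) \left(- \frac{1}{457} - 4730463\right) = \left(1773550 + 2 \sqrt{833995}\right) \left(- \frac{2161821592}{457}\right) = - \frac{3834098684491600}{457} - \frac{4323643184 \sqrt{833995}}{457}$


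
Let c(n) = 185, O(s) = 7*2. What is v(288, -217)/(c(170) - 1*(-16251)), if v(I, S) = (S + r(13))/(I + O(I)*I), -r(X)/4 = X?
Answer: -269/71003520 ≈ -3.7885e-6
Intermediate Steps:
O(s) = 14
r(X) = -4*X
v(I, S) = (-52 + S)/(15*I) (v(I, S) = (S - 4*13)/(I + 14*I) = (S - 52)/((15*I)) = (-52 + S)*(1/(15*I)) = (-52 + S)/(15*I))
v(288, -217)/(c(170) - 1*(-16251)) = ((1/15)*(-52 - 217)/288)/(185 - 1*(-16251)) = ((1/15)*(1/288)*(-269))/(185 + 16251) = -269/4320/16436 = -269/4320*1/16436 = -269/71003520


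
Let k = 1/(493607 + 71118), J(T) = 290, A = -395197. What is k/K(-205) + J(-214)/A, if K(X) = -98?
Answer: -16049879697/21871407330850 ≈ -0.00073383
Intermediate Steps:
k = 1/564725 ≈ 1.7708e-6
k/K(-205) + J(-214)/A = (1/564725)/(-98) + 290/(-395197) = (1/564725)*(-1/98) + 290*(-1/395197) = -1/55343050 - 290/395197 = -16049879697/21871407330850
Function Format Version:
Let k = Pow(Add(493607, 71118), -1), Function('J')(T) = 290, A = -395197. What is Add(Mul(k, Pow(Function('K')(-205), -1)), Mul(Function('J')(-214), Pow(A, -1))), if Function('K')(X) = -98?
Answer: Rational(-16049879697, 21871407330850) ≈ -0.00073383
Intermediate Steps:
k = Rational(1, 564725) (k = Pow(564725, -1) = Rational(1, 564725) ≈ 1.7708e-6)
Add(Mul(k, Pow(Function('K')(-205), -1)), Mul(Function('J')(-214), Pow(A, -1))) = Add(Mul(Rational(1, 564725), Pow(-98, -1)), Mul(290, Pow(-395197, -1))) = Add(Mul(Rational(1, 564725), Rational(-1, 98)), Mul(290, Rational(-1, 395197))) = Add(Rational(-1, 55343050), Rational(-290, 395197)) = Rational(-16049879697, 21871407330850)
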